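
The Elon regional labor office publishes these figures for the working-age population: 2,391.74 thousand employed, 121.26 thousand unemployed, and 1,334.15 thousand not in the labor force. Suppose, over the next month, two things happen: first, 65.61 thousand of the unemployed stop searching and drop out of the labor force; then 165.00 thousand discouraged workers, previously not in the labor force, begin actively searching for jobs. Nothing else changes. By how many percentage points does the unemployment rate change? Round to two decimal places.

Initially, labor force = 2,391.74 + 121.26 = 2,513.00 thousand, so u = 121.26/2,513.00 = 4.83%.
After the first change, unemployed and labor force both fall by 65.61 → E = 2,391.74, U = 55.65, labor force = 2,447.39 thousand.
After the second change, unemployed and labor force both rise by 165.00 → E = 2,391.74, U = 220.65, labor force = 2,612.39 thousand.
New unemployment rate = 220.65 / 2,612.39 = 8.45%.
Change = 8.45% − 4.83% = +3.62 percentage points.

The unemployment rate changes by +3.62 percentage points.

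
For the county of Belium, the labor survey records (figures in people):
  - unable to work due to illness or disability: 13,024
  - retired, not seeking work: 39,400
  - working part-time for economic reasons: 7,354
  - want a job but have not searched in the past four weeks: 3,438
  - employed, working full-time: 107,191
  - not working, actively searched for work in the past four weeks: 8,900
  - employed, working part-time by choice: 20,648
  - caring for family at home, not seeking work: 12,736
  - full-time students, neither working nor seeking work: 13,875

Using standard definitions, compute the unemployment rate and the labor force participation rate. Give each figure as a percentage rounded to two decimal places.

Unemployment rate ≈ 6.18%; labor force participation rate ≈ 63.60%.

Employed = 7,354 + 107,191 + 20,648 = 135,193 (anyone who worked, including part-time for economic reasons, counts as employed).
Unemployed = 8,900.
Labor force = 135,193 + 8,900 = 144,093.
Not in labor force = 13,024 + 39,400 + 3,438 + 12,736 + 13,875 = 82,473 (those not working and not actively searching are outside the labor force — including those who want a job but have given up searching).
Civilian working-age population = 144,093 + 82,473 = 226,566.
Unemployment rate = 8,900 / 144,093 = 6.18%.
Labor force participation rate = 144,093 / 226,566 = 63.60%.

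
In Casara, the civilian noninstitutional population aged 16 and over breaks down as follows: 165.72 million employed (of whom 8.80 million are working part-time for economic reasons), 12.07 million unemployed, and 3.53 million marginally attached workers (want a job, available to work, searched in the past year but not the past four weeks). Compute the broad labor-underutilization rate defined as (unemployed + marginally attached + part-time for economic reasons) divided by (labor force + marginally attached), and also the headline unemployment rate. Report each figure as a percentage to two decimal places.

Labor force = 165.72 + 12.07 = 177.79 million.
Numerator = 12.07 + 3.53 + 8.80 = 24.40 million.
Denominator = 177.79 + 3.53 = 181.32 million.
Broad rate = 24.40 / 181.32 = 13.46%.
Headline unemployment rate = 12.07 / 177.79 = 6.79%.

Broad underutilization rate ≈ 13.46%; headline unemployment rate ≈ 6.79%.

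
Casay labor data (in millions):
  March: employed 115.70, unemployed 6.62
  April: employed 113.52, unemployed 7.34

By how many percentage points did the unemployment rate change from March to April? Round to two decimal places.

March: labor force = 115.70 + 6.62 = 122.32; u = 6.62/122.32 = 5.41%.
April: labor force = 113.52 + 7.34 = 120.86; u = 7.34/120.86 = 6.07%.
Change = 6.07% − 5.41% = +0.66 pp.

The unemployment rate changed by +0.66 percentage points.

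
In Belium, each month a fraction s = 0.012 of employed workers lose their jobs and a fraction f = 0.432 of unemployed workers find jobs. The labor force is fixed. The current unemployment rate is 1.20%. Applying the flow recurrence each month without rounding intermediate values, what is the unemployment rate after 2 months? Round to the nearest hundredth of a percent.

Unemployment rate after two months ≈ 2.24%.

With a fixed labor force, u_{t+1} = u_t + s·(1−u_t) − f·u_t = u_t·(1−s−f) + s.
Here 1−s−f = 0.556 and s = 0.012.
u_1 = 0.012000 × 0.556 + 0.012 = 0.018672.
u_2 = 0.018672 × 0.556 + 0.012 = 0.022382.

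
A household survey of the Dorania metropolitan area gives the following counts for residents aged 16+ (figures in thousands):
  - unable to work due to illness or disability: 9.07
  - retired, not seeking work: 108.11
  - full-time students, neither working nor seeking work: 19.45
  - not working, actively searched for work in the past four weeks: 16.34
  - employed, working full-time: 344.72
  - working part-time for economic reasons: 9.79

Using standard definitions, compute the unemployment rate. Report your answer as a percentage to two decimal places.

Employed = 344.72 + 9.79 = 354.51 thousand (anyone who worked, including part-time for economic reasons, counts as employed).
Unemployed = 16.34 thousand.
Labor force = 354.51 + 16.34 = 370.85 thousand.
Unemployment rate = 16.34 / 370.85 = 4.41%.

Unemployment rate ≈ 4.41%.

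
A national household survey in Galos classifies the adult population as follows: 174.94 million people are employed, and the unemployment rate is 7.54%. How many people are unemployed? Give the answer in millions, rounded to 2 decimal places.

About 14.27 million are unemployed.

Let U be the number unemployed. The labor force is E + U, and U/(E+U) = 0.0754.
So U = 0.0754 × 174.94 / (1 − 0.0754) = 13.1905 / 0.9246 ≈ 14.27 million.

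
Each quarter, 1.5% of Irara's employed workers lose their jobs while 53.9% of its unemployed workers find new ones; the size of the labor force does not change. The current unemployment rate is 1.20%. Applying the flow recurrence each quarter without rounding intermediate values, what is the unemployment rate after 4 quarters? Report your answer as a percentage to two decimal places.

Unemployment rate after four quarters ≈ 2.65%.

With a fixed labor force, u_{t+1} = u_t + s·(1−u_t) − f·u_t = u_t·(1−s−f) + s.
Here 1−s−f = 0.446 and s = 0.015.
u_1 = 0.012000 × 0.446 + 0.015 = 0.020352.
u_2 = 0.020352 × 0.446 + 0.015 = 0.024077.
u_3 = 0.024077 × 0.446 + 0.015 = 0.025738.
u_4 = 0.025738 × 0.446 + 0.015 = 0.026479.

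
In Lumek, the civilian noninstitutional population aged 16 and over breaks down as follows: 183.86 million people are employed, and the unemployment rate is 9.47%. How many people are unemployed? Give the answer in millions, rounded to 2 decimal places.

About 19.23 million are unemployed.

Let U be the number unemployed. The labor force is E + U, and U/(E+U) = 0.0947.
So U = 0.0947 × 183.86 / (1 − 0.0947) = 17.4115 / 0.9053 ≈ 19.23 million.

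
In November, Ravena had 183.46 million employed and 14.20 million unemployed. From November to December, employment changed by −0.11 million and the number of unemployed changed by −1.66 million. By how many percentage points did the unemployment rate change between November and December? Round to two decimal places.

November: labor force = 183.46 + 14.20 = 197.66; u = 14.20/197.66 = 7.18%.
December: labor force = 183.35 + 12.54 = 195.89; u = 12.54/195.89 = 6.40%.
Change = 6.40% − 7.18% = −0.78 pp.

The unemployment rate changed by −0.78 percentage points.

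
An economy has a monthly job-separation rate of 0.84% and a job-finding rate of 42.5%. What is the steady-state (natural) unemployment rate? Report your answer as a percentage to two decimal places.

Steady-state unemployment rate ≈ 1.94%.

At steady state the flows balance: s·E = f·U, so U/(E+U) = s/(s+f).
u* = 0.84 / (0.84 + 42.5) = 0.84 / 43.34 = 1.94%.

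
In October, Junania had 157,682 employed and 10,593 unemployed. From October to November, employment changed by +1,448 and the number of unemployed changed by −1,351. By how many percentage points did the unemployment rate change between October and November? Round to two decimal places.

October: labor force = 157,682 + 10,593 = 168,275; u = 10,593/168,275 = 6.30%.
November: labor force = 159,130 + 9,242 = 168,372; u = 9,242/168,372 = 5.49%.
Change = 5.49% − 6.30% = −0.81 pp.

The unemployment rate changed by −0.81 percentage points.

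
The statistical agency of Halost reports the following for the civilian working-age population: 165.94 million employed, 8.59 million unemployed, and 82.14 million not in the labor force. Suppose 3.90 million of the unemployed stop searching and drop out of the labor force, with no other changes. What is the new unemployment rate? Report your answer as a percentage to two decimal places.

New unemployment rate ≈ 2.75%.

Initially, labor force = 165.94 + 8.59 = 174.53 million, so u = 8.59/174.53 = 4.92%.
After the change, unemployed and labor force both fall by 3.90 → E = 165.94, U = 4.69, labor force = 170.63 million.
New unemployment rate = 4.69 / 170.63 = 2.75%.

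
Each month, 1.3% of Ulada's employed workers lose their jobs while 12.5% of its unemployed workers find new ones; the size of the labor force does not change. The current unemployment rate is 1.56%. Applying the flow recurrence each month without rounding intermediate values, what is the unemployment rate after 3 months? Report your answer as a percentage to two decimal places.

With a fixed labor force, u_{t+1} = u_t + s·(1−u_t) − f·u_t = u_t·(1−s−f) + s.
Here 1−s−f = 0.862 and s = 0.013.
u_1 = 0.015600 × 0.862 + 0.013 = 0.026447.
u_2 = 0.026447 × 0.862 + 0.013 = 0.035797.
u_3 = 0.035797 × 0.862 + 0.013 = 0.043857.

Unemployment rate after three months ≈ 4.39%.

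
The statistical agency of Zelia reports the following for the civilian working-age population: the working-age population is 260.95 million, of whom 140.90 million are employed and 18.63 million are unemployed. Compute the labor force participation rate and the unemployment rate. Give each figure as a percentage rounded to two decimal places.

Labor force = employed + unemployed = 140.90 + 18.63 = 159.53 million.
Unemployment rate = 18.63 / 159.53 = 11.68%.
Labor force participation rate = 159.53 / 260.95 = 61.13%.

Labor force participation rate ≈ 61.13%; unemployment rate ≈ 11.68%.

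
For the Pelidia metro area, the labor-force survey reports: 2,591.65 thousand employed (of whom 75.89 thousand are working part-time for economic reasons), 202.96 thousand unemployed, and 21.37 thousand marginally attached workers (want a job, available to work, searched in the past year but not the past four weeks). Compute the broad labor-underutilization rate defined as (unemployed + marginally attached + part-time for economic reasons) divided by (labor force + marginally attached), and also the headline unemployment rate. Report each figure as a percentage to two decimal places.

Broad underutilization rate ≈ 10.66%; headline unemployment rate ≈ 7.26%.

Labor force = 2,591.65 + 202.96 = 2,794.61 thousand.
Numerator = 202.96 + 21.37 + 75.89 = 300.22 thousand.
Denominator = 2,794.61 + 21.37 = 2,815.98 thousand.
Broad rate = 300.22 / 2,815.98 = 10.66%.
Headline unemployment rate = 202.96 / 2,794.61 = 7.26%.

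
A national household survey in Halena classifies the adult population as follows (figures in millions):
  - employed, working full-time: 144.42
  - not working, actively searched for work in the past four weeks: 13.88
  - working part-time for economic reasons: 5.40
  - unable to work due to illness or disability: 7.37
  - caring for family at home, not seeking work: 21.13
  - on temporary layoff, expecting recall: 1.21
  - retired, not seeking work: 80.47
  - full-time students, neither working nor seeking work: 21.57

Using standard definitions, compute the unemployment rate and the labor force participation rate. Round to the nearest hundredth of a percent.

Unemployment rate ≈ 9.15%; labor force participation rate ≈ 55.82%.

Employed = 144.42 + 5.40 = 149.82 million (anyone who worked, including part-time for economic reasons, counts as employed).
Unemployed = 13.88 + 1.21 = 15.09 million (jobless and actively searching, or on temporary layoff).
Labor force = 149.82 + 15.09 = 164.91 million.
Not in labor force = 7.37 + 21.13 + 80.47 + 21.57 = 130.54 million (those not working and not actively searching are outside the labor force).
Civilian working-age population = 164.91 + 130.54 = 295.45 million.
Unemployment rate = 15.09 / 164.91 = 9.15%.
Labor force participation rate = 164.91 / 295.45 = 55.82%.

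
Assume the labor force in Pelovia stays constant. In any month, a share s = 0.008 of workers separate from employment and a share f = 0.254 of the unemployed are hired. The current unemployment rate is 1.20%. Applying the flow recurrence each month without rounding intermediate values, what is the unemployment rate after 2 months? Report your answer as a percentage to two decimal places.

Unemployment rate after two months ≈ 2.04%.

With a fixed labor force, u_{t+1} = u_t + s·(1−u_t) − f·u_t = u_t·(1−s−f) + s.
Here 1−s−f = 0.738 and s = 0.008.
u_1 = 0.012000 × 0.738 + 0.008 = 0.016856.
u_2 = 0.016856 × 0.738 + 0.008 = 0.020440.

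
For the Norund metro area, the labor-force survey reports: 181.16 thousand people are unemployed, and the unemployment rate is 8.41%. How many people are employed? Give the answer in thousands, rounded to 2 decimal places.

Labor force = U / u = 181.16 / 0.0841 ≈ 2,154.10 thousand.
Employed = labor force − unemployed = 2,154.10 − 181.16 = 1,972.94 thousand.

About 1,972.94 thousand are employed.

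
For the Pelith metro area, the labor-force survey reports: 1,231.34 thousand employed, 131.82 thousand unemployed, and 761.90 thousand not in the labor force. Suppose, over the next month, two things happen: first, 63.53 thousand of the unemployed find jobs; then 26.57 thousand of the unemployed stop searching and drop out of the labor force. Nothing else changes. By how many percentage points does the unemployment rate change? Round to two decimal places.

The unemployment rate changes by −6.55 percentage points.

Initially, labor force = 1,231.34 + 131.82 = 1,363.16 thousand, so u = 131.82/1,363.16 = 9.67%.
After the first change, unemployed falls and employed rises by 63.53; labor force unchanged → E = 1,294.87, U = 68.29, labor force = 1,363.16 thousand.
After the second change, unemployed and labor force both fall by 26.57 → E = 1,294.87, U = 41.72, labor force = 1,336.59 thousand.
New unemployment rate = 41.72 / 1,336.59 = 3.12%.
Change = 3.12% − 9.67% = −6.55 percentage points.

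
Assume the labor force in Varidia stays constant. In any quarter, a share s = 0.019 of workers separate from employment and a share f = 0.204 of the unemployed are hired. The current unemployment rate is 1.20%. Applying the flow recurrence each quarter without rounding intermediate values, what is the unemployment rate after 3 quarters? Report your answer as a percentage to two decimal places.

With a fixed labor force, u_{t+1} = u_t + s·(1−u_t) − f·u_t = u_t·(1−s−f) + s.
Here 1−s−f = 0.777 and s = 0.019.
u_1 = 0.012000 × 0.777 + 0.019 = 0.028324.
u_2 = 0.028324 × 0.777 + 0.019 = 0.041008.
u_3 = 0.041008 × 0.777 + 0.019 = 0.050863.

Unemployment rate after three quarters ≈ 5.09%.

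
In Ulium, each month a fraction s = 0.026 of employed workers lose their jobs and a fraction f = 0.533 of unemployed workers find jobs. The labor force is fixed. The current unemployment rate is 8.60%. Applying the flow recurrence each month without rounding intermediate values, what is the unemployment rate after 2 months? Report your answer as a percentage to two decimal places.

With a fixed labor force, u_{t+1} = u_t + s·(1−u_t) − f·u_t = u_t·(1−s−f) + s.
Here 1−s−f = 0.441 and s = 0.026.
u_1 = 0.086000 × 0.441 + 0.026 = 0.063926.
u_2 = 0.063926 × 0.441 + 0.026 = 0.054191.

Unemployment rate after two months ≈ 5.42%.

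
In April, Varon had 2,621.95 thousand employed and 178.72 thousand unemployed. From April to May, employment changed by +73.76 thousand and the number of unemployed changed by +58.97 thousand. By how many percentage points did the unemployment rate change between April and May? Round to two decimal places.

The unemployment rate changed by +1.72 percentage points.

April: labor force = 2,621.95 + 178.72 = 2,800.67; u = 178.72/2,800.67 = 6.38%.
May: labor force = 2,695.71 + 237.69 = 2,933.40; u = 237.69/2,933.40 = 8.10%.
Change = 8.10% − 6.38% = +1.72 pp.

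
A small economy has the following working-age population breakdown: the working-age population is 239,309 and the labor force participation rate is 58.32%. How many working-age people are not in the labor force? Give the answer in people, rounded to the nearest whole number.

Share not in the labor force = 1 − 0.5832 = 0.4168.
Not in labor force = 0.4168 × 239,309 ≈ 99,744.

About 99,744 are not in the labor force.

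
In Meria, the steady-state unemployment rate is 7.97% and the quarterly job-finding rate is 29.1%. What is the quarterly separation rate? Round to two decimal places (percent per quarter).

From u* = s/(s+f): s = u·f/(1−u).
s = 0.0797 × 29.1 / (1 − 0.0797) = 2.3193 / 0.9203 ≈ 2.52% per quarter.

Separation rate ≈ 2.52% per quarter.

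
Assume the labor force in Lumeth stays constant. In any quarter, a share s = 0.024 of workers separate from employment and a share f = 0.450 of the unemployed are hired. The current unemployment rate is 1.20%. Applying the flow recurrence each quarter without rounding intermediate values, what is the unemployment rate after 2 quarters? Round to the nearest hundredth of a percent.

Unemployment rate after two quarters ≈ 3.99%.

With a fixed labor force, u_{t+1} = u_t + s·(1−u_t) − f·u_t = u_t·(1−s−f) + s.
Here 1−s−f = 0.526 and s = 0.024.
u_1 = 0.012000 × 0.526 + 0.024 = 0.030312.
u_2 = 0.030312 × 0.526 + 0.024 = 0.039944.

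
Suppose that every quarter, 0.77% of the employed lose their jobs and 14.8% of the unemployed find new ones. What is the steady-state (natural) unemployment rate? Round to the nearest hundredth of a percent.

Steady-state unemployment rate ≈ 4.95%.

At steady state the flows balance: s·E = f·U, so U/(E+U) = s/(s+f).
u* = 0.77 / (0.77 + 14.8) = 0.77 / 15.57 = 4.95%.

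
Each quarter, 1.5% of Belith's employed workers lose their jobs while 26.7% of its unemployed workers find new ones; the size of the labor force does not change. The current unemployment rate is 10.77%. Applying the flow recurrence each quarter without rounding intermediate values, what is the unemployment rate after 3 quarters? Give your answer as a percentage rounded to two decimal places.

With a fixed labor force, u_{t+1} = u_t + s·(1−u_t) − f·u_t = u_t·(1−s−f) + s.
Here 1−s−f = 0.718 and s = 0.015.
u_1 = 0.107700 × 0.718 + 0.015 = 0.092329.
u_2 = 0.092329 × 0.718 + 0.015 = 0.081292.
u_3 = 0.081292 × 0.718 + 0.015 = 0.073368.

Unemployment rate after three quarters ≈ 7.34%.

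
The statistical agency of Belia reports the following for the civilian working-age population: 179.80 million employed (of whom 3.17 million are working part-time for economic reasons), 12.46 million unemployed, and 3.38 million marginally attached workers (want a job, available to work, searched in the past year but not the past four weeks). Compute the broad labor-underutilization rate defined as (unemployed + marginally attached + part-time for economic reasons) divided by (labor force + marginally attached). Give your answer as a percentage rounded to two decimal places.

Broad underutilization rate ≈ 9.72%.

Labor force = 179.80 + 12.46 = 192.26 million.
Numerator = 12.46 + 3.38 + 3.17 = 19.01 million.
Denominator = 192.26 + 3.38 = 195.64 million.
Broad rate = 19.01 / 195.64 = 9.72%.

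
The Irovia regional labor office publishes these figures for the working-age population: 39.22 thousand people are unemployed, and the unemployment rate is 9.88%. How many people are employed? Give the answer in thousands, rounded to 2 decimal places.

About 357.74 thousand are employed.

Labor force = U / u = 39.22 / 0.0988 ≈ 396.96 thousand.
Employed = labor force − unemployed = 396.96 − 39.22 = 357.74 thousand.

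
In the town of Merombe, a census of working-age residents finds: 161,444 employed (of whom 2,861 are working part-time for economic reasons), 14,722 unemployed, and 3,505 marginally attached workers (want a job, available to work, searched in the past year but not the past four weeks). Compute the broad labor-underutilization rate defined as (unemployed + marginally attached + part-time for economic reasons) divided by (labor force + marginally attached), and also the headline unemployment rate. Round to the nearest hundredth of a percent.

Labor force = 161,444 + 14,722 = 176,166.
Numerator = 14,722 + 3,505 + 2,861 = 21,088.
Denominator = 176,166 + 3,505 = 179,671.
Broad rate = 21,088 / 179,671 = 11.74%.
Headline unemployment rate = 14,722 / 176,166 = 8.36%.

Broad underutilization rate ≈ 11.74%; headline unemployment rate ≈ 8.36%.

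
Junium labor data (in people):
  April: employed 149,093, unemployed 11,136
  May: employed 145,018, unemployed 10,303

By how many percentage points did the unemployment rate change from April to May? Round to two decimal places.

The unemployment rate changed by −0.32 percentage points.

April: labor force = 149,093 + 11,136 = 160,229; u = 11,136/160,229 = 6.95%.
May: labor force = 145,018 + 10,303 = 155,321; u = 10,303/155,321 = 6.63%.
Change = 6.63% − 6.95% = −0.32 pp.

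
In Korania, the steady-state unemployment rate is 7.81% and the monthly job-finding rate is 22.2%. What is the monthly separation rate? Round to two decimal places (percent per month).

Separation rate ≈ 1.88% per month.

From u* = s/(s+f): s = u·f/(1−u).
s = 0.0781 × 22.2 / (1 − 0.0781) = 1.7338 / 0.9219 ≈ 1.88% per month.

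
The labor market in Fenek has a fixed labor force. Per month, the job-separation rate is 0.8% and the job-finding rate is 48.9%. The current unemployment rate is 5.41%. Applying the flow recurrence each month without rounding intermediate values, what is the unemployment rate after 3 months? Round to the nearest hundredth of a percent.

Unemployment rate after three months ≈ 2.09%.

With a fixed labor force, u_{t+1} = u_t + s·(1−u_t) − f·u_t = u_t·(1−s−f) + s.
Here 1−s−f = 0.503 and s = 0.008.
u_1 = 0.054100 × 0.503 + 0.008 = 0.035212.
u_2 = 0.035212 × 0.503 + 0.008 = 0.025712.
u_3 = 0.025712 × 0.503 + 0.008 = 0.020933.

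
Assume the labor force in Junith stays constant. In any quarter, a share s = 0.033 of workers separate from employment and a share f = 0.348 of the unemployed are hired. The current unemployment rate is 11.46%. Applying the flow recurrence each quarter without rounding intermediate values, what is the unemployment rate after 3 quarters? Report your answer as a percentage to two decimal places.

Unemployment rate after three quarters ≈ 9.33%.

With a fixed labor force, u_{t+1} = u_t + s·(1−u_t) − f·u_t = u_t·(1−s−f) + s.
Here 1−s−f = 0.619 and s = 0.033.
u_1 = 0.114600 × 0.619 + 0.033 = 0.103937.
u_2 = 0.103937 × 0.619 + 0.033 = 0.097337.
u_3 = 0.097337 × 0.619 + 0.033 = 0.093252.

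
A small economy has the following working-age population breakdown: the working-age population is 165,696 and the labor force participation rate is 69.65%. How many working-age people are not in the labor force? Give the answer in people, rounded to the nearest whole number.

Share not in the labor force = 1 − 0.6965 = 0.3035.
Not in labor force = 0.3035 × 165,696 ≈ 50,289.

About 50,289 are not in the labor force.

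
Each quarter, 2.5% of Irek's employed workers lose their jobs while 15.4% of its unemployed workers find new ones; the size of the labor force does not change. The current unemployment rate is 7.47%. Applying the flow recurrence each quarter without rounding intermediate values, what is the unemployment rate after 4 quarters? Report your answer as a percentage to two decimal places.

With a fixed labor force, u_{t+1} = u_t + s·(1−u_t) − f·u_t = u_t·(1−s−f) + s.
Here 1−s−f = 0.821 and s = 0.025.
u_1 = 0.074700 × 0.821 + 0.025 = 0.086329.
u_2 = 0.086329 × 0.821 + 0.025 = 0.095876.
u_3 = 0.095876 × 0.821 + 0.025 = 0.103714.
u_4 = 0.103714 × 0.821 + 0.025 = 0.110149.

Unemployment rate after four quarters ≈ 11.01%.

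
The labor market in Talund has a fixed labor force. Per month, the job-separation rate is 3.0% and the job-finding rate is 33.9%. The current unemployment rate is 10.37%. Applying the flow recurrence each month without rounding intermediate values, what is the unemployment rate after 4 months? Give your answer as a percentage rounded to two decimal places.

With a fixed labor force, u_{t+1} = u_t + s·(1−u_t) − f·u_t = u_t·(1−s−f) + s.
Here 1−s−f = 0.631 and s = 0.030.
u_1 = 0.103700 × 0.631 + 0.030 = 0.095435.
u_2 = 0.095435 × 0.631 + 0.030 = 0.090219.
u_3 = 0.090219 × 0.631 + 0.030 = 0.086928.
u_4 = 0.086928 × 0.631 + 0.030 = 0.084852.

Unemployment rate after four months ≈ 8.49%.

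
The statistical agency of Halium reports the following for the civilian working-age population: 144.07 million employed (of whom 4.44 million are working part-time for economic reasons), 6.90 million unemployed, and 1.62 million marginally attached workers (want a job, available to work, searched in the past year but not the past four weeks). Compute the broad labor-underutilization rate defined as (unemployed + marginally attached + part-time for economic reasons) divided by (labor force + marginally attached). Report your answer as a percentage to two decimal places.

Labor force = 144.07 + 6.90 = 150.97 million.
Numerator = 6.90 + 1.62 + 4.44 = 12.96 million.
Denominator = 150.97 + 1.62 = 152.59 million.
Broad rate = 12.96 / 152.59 = 8.49%.

Broad underutilization rate ≈ 8.49%.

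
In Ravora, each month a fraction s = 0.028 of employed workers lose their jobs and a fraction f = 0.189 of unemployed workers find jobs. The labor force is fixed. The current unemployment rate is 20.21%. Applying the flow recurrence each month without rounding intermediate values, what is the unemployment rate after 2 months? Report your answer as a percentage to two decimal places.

Unemployment rate after two months ≈ 17.38%.

With a fixed labor force, u_{t+1} = u_t + s·(1−u_t) − f·u_t = u_t·(1−s−f) + s.
Here 1−s−f = 0.783 and s = 0.028.
u_1 = 0.202100 × 0.783 + 0.028 = 0.186244.
u_2 = 0.186244 × 0.783 + 0.028 = 0.173829.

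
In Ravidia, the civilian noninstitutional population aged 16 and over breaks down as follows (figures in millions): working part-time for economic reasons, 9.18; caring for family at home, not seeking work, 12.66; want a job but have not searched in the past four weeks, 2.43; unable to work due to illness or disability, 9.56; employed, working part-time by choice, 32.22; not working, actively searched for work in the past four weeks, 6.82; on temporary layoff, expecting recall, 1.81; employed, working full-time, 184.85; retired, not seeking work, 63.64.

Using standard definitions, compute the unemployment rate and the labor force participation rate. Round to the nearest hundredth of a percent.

Employed = 9.18 + 32.22 + 184.85 = 226.25 million (anyone who worked, including part-time for economic reasons, counts as employed).
Unemployed = 6.82 + 1.81 = 8.63 million (jobless and actively searching, or on temporary layoff).
Labor force = 226.25 + 8.63 = 234.88 million.
Not in labor force = 12.66 + 2.43 + 9.56 + 63.64 = 88.29 million (those not working and not actively searching are outside the labor force — including those who want a job but have given up searching).
Civilian working-age population = 234.88 + 88.29 = 323.17 million.
Unemployment rate = 8.63 / 234.88 = 3.67%.
Labor force participation rate = 234.88 / 323.17 = 72.68%.

Unemployment rate ≈ 3.67%; labor force participation rate ≈ 72.68%.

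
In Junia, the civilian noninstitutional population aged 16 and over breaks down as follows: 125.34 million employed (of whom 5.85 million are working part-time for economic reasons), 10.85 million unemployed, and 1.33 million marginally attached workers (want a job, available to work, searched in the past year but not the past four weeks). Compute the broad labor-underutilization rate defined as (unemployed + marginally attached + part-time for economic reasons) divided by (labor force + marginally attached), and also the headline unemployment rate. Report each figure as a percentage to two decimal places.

Labor force = 125.34 + 10.85 = 136.19 million.
Numerator = 10.85 + 1.33 + 5.85 = 18.03 million.
Denominator = 136.19 + 1.33 = 137.52 million.
Broad rate = 18.03 / 137.52 = 13.11%.
Headline unemployment rate = 10.85 / 136.19 = 7.97%.

Broad underutilization rate ≈ 13.11%; headline unemployment rate ≈ 7.97%.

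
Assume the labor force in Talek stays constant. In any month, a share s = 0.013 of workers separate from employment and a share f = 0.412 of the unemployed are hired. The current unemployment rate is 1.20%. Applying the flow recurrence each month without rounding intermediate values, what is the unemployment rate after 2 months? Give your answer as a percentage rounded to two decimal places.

Unemployment rate after two months ≈ 2.44%.

With a fixed labor force, u_{t+1} = u_t + s·(1−u_t) − f·u_t = u_t·(1−s−f) + s.
Here 1−s−f = 0.575 and s = 0.013.
u_1 = 0.012000 × 0.575 + 0.013 = 0.019900.
u_2 = 0.019900 × 0.575 + 0.013 = 0.024442.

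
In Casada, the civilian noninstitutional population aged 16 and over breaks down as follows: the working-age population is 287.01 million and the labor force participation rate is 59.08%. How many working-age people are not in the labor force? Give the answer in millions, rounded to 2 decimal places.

About 117.44 million are not in the labor force.

Share not in the labor force = 1 − 0.5908 = 0.4092.
Not in labor force = 0.4092 × 287.01 ≈ 117.44 million.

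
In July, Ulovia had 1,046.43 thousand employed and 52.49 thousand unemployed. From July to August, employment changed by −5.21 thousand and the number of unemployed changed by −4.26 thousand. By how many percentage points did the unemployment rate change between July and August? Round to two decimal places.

July: labor force = 1,046.43 + 52.49 = 1,098.92; u = 52.49/1,098.92 = 4.78%.
August: labor force = 1,041.22 + 48.23 = 1,089.45; u = 48.23/1,089.45 = 4.43%.
Change = 4.43% − 4.78% = −0.35 pp.

The unemployment rate changed by −0.35 percentage points.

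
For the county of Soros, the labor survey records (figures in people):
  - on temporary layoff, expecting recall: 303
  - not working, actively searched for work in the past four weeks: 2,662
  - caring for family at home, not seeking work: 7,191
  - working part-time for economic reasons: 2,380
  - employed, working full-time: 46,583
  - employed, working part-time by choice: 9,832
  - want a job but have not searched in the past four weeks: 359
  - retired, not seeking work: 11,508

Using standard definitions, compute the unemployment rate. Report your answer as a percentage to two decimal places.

Unemployment rate ≈ 4.80%.

Employed = 2,380 + 46,583 + 9,832 = 58,795 (anyone who worked, including part-time for economic reasons, counts as employed).
Unemployed = 303 + 2,662 = 2,965 (jobless and actively searching, or on temporary layoff).
Labor force = 58,795 + 2,965 = 61,760.
Unemployment rate = 2,965 / 61,760 = 4.80%.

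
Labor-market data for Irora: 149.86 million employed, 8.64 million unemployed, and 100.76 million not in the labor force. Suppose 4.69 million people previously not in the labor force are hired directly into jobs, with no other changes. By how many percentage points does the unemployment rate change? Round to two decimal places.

The unemployment rate changes by −0.16 percentage points.

Initially, labor force = 149.86 + 8.64 = 158.50 million, so u = 8.64/158.50 = 5.45%.
After the change, employed and labor force both rise by 4.69; unemployed unchanged → E = 154.55, U = 8.64, labor force = 163.19 million.
New unemployment rate = 8.64 / 163.19 = 5.29%.
Change = 5.29% − 5.45% = −0.16 percentage points.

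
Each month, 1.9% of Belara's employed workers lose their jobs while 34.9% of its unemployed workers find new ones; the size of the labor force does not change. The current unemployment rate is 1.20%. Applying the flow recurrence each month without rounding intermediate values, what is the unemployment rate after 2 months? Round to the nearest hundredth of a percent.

With a fixed labor force, u_{t+1} = u_t + s·(1−u_t) − f·u_t = u_t·(1−s−f) + s.
Here 1−s−f = 0.632 and s = 0.019.
u_1 = 0.012000 × 0.632 + 0.019 = 0.026584.
u_2 = 0.026584 × 0.632 + 0.019 = 0.035801.

Unemployment rate after two months ≈ 3.58%.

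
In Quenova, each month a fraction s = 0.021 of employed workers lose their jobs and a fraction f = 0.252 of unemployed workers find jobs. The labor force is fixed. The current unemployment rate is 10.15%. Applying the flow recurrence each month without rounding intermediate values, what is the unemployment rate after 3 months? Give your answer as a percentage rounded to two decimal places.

With a fixed labor force, u_{t+1} = u_t + s·(1−u_t) − f·u_t = u_t·(1−s−f) + s.
Here 1−s−f = 0.727 and s = 0.021.
u_1 = 0.101500 × 0.727 + 0.021 = 0.094791.
u_2 = 0.094791 × 0.727 + 0.021 = 0.089913.
u_3 = 0.089913 × 0.727 + 0.021 = 0.086367.

Unemployment rate after three months ≈ 8.64%.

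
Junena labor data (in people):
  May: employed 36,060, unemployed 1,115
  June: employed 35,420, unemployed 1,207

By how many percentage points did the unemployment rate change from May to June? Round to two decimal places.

May: labor force = 36,060 + 1,115 = 37,175; u = 1,115/37,175 = 3.00%.
June: labor force = 35,420 + 1,207 = 36,627; u = 1,207/36,627 = 3.30%.
Change = 3.30% − 3.00% = +0.30 pp.

The unemployment rate changed by +0.30 percentage points.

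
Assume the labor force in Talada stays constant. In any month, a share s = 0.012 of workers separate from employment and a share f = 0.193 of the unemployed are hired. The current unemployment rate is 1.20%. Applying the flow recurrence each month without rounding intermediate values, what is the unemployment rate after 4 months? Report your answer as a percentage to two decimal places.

Unemployment rate after four months ≈ 3.99%.

With a fixed labor force, u_{t+1} = u_t + s·(1−u_t) − f·u_t = u_t·(1−s−f) + s.
Here 1−s−f = 0.795 and s = 0.012.
u_1 = 0.012000 × 0.795 + 0.012 = 0.021540.
u_2 = 0.021540 × 0.795 + 0.012 = 0.029124.
u_3 = 0.029124 × 0.795 + 0.012 = 0.035154.
u_4 = 0.035154 × 0.795 + 0.012 = 0.039947.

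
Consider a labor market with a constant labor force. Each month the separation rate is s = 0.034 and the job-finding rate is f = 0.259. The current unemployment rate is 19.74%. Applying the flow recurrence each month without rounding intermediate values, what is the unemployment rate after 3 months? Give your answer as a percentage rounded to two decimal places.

With a fixed labor force, u_{t+1} = u_t + s·(1−u_t) − f·u_t = u_t·(1−s−f) + s.
Here 1−s−f = 0.707 and s = 0.034.
u_1 = 0.197400 × 0.707 + 0.034 = 0.173562.
u_2 = 0.173562 × 0.707 + 0.034 = 0.156708.
u_3 = 0.156708 × 0.707 + 0.034 = 0.144793.

Unemployment rate after three months ≈ 14.48%.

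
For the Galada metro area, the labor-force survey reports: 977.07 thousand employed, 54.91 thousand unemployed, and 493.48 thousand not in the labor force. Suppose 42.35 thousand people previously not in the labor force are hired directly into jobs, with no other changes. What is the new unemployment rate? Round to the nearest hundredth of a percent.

New unemployment rate ≈ 5.11%.

Initially, labor force = 977.07 + 54.91 = 1,031.98 thousand, so u = 54.91/1,031.98 = 5.32%.
After the change, employed and labor force both rise by 42.35; unemployed unchanged → E = 1,019.42, U = 54.91, labor force = 1,074.33 thousand.
New unemployment rate = 54.91 / 1,074.33 = 5.11%.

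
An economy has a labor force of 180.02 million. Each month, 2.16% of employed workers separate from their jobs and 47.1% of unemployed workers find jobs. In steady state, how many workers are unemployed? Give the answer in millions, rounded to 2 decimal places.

About 7.89 million are unemployed in steady state.

Steady-state unemployment rate u* = s/(s+f) = 2.16/(2.16+47.1) = 0.043849.
Unemployed = u* × labor force = 0.043849 × 180.02 ≈ 7.89 million.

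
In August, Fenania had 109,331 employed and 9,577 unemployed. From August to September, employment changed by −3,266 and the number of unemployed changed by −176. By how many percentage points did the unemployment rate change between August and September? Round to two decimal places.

August: labor force = 109,331 + 9,577 = 118,908; u = 9,577/118,908 = 8.05%.
September: labor force = 106,065 + 9,401 = 115,466; u = 9,401/115,466 = 8.14%.
Change = 8.14% − 8.05% = +0.09 pp.

The unemployment rate changed by +0.09 percentage points.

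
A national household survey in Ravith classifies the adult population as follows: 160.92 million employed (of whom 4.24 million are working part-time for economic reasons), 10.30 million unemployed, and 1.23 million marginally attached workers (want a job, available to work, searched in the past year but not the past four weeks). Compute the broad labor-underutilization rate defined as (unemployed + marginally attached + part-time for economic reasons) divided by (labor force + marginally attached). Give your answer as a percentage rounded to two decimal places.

Broad underutilization rate ≈ 9.14%.

Labor force = 160.92 + 10.30 = 171.22 million.
Numerator = 10.30 + 1.23 + 4.24 = 15.77 million.
Denominator = 171.22 + 1.23 = 172.45 million.
Broad rate = 15.77 / 172.45 = 9.14%.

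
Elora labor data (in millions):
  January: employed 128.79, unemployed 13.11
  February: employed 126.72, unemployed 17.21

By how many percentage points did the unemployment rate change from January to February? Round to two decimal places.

January: labor force = 128.79 + 13.11 = 141.90; u = 13.11/141.90 = 9.24%.
February: labor force = 126.72 + 17.21 = 143.93; u = 17.21/143.93 = 11.96%.
Change = 11.96% − 9.24% = +2.72 pp.

The unemployment rate changed by +2.72 percentage points.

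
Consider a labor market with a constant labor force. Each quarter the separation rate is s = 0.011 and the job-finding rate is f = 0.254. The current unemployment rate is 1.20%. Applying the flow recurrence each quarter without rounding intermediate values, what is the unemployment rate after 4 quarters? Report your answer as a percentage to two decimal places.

With a fixed labor force, u_{t+1} = u_t + s·(1−u_t) − f·u_t = u_t·(1−s−f) + s.
Here 1−s−f = 0.735 and s = 0.011.
u_1 = 0.012000 × 0.735 + 0.011 = 0.019820.
u_2 = 0.019820 × 0.735 + 0.011 = 0.025568.
u_3 = 0.025568 × 0.735 + 0.011 = 0.029792.
u_4 = 0.029792 × 0.735 + 0.011 = 0.032897.

Unemployment rate after four quarters ≈ 3.29%.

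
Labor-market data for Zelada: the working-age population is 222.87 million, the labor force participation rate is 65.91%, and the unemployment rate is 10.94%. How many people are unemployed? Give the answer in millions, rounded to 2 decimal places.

Labor force = 0.6591 × 222.87 = 146.89 million.
Unemployed = 0.1094 × 146.89 ≈ 16.07 million.

About 16.07 million are unemployed.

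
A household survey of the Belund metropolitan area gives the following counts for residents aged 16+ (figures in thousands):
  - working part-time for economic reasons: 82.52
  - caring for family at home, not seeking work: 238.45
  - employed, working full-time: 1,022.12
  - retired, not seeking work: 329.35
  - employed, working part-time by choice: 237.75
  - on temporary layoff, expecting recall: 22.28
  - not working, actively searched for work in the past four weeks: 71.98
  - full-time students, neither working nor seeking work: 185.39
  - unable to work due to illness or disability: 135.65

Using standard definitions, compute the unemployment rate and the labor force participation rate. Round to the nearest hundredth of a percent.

Unemployment rate ≈ 6.56%; labor force participation rate ≈ 61.78%.

Employed = 82.52 + 1,022.12 + 237.75 = 1,342.39 thousand (anyone who worked, including part-time for economic reasons, counts as employed).
Unemployed = 22.28 + 71.98 = 94.26 thousand (jobless and actively searching, or on temporary layoff).
Labor force = 1,342.39 + 94.26 = 1,436.65 thousand.
Not in labor force = 238.45 + 329.35 + 185.39 + 135.65 = 888.84 thousand (those not working and not actively searching are outside the labor force).
Civilian working-age population = 1,436.65 + 888.84 = 2,325.49 thousand.
Unemployment rate = 94.26 / 1,436.65 = 6.56%.
Labor force participation rate = 1,436.65 / 2,325.49 = 61.78%.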